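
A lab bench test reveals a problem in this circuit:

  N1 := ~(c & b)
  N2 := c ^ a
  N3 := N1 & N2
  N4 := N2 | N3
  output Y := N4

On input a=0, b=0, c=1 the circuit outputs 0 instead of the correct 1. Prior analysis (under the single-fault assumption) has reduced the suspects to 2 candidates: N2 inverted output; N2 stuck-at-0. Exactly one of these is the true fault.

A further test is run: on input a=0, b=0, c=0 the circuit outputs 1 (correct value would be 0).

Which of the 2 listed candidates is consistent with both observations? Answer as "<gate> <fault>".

N2 inverted output

Evaluate each candidate on input a=0, b=0, c=0:
  N2 inverted output: N1=1, N2=1 [inverted output], N3=1, N4=1 → 1 — matches
  N2 stuck-at-0: N1=1, N2=0 [stuck-at-0], N3=0, N4=0 → 0 — eliminated
Only N2 inverted output reproduces the observed 1.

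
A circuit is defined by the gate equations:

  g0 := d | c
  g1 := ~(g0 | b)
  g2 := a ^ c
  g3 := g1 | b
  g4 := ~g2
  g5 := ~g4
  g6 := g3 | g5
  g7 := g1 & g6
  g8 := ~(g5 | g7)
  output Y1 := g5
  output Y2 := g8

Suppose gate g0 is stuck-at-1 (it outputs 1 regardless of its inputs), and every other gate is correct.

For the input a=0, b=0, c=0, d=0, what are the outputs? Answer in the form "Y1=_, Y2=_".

Y1=0, Y2=1

Propagate with g0 forced: g0=1 [stuck-at-1], g1=0, g2=0, g3=0, g4=1, g5=0, g6=0, g7=0, g8=1.
So the outputs are Y1=0, Y2=1. (Without the fault they would be Y1=0, Y2=0.)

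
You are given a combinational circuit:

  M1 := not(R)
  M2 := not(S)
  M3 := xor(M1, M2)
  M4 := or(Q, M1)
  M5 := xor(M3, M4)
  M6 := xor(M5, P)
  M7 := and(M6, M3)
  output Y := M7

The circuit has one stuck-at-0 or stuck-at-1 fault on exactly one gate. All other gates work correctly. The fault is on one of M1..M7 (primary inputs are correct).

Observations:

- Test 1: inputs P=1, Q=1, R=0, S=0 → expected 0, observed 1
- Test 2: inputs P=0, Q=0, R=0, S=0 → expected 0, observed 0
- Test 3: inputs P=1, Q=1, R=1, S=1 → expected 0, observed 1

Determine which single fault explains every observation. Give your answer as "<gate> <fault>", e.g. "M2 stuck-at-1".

Fault-free values for test 1 (P=1, Q=1, R=0, S=0): M1=1, M2=1, M3=0, M4=1, M5=1, M6=0, M7=0, giving Y=0. Observed 1.
Test 1: faults giving observed 1 are {M1 stuck-at-0, M2 stuck-at-0, M3 stuck-at-1, M7 stuck-at-1}.
Test 2 (P=0, Q=0, R=0, S=0): fault-free M1=1, M2=1, M3=0, M4=1, M5=1, M6=1, M7=0 → 0; observed 0. Eliminates M1 stuck-at-0, M7 stuck-at-1.
Test 3 (P=1, Q=1, R=1, S=1): fault-free M1=0, M2=0, M3=0, M4=1, M5=1, M6=0, M7=0 → 0; observed 1. Eliminates M2 stuck-at-0.
Only M3 stuck-at-1 is consistent with every test.

M3 stuck-at-1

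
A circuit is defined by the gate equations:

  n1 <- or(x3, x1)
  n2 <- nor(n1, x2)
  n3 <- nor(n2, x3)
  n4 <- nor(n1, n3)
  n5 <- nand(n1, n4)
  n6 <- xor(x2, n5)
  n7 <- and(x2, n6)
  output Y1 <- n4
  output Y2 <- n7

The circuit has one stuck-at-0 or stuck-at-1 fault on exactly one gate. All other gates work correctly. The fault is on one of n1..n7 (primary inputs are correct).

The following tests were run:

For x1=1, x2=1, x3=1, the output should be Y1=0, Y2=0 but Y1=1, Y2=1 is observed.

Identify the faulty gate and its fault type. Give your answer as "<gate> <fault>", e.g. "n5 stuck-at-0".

Fault-free values for test 1 (x1=1, x2=1, x3=1): n1=1, n2=0, n3=0, n4=0, n5=1, n6=0, n7=0, giving Y1=0, Y2=0. Observed Y1=1, Y2=1.
Test 1: faults giving observed Y1=1, Y2=1 are {n4 stuck-at-1}.
Only n4 stuck-at-1 is consistent with every test.

n4 stuck-at-1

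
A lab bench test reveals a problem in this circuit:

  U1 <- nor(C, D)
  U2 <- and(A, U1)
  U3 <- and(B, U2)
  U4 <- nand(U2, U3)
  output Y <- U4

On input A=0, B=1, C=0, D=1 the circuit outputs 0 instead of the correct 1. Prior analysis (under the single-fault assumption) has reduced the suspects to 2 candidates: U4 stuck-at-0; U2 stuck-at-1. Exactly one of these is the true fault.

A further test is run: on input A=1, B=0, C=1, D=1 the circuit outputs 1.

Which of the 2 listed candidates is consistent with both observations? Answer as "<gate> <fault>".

U2 stuck-at-1

Evaluate each candidate on input A=1, B=0, C=1, D=1:
  U4 stuck-at-0: U1=0, U2=0, U3=0, U4=0 [stuck-at-0] → 0 — eliminated
  U2 stuck-at-1: U1=0, U2=1 [stuck-at-1], U3=0, U4=1 → 1 — matches
Only U2 stuck-at-1 reproduces the observed 1.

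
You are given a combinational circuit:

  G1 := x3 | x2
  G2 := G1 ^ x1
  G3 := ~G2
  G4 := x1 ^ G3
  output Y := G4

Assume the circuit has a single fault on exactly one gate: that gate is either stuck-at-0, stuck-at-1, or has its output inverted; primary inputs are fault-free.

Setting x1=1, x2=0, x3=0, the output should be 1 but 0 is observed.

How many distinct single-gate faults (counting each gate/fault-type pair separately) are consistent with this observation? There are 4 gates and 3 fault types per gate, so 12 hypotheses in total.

Fault-free: G1=0, G2=1, G3=0, G4=1 → 1. Observed 0.
  G1 stuck-at-0: output 1 ✗
  G1 stuck-at-1: output 0 ✓
  G1 inverted output: output 0 ✓
  G2 stuck-at-0: output 0 ✓
  G2 stuck-at-1: output 1 ✗
  G2 inverted output: output 0 ✓
  G3 stuck-at-0: output 1 ✗
  G3 stuck-at-1: output 0 ✓
  G3 inverted output: output 0 ✓
  G4 stuck-at-0: output 0 ✓
  G4 stuck-at-1: output 1 ✗
  G4 inverted output: output 0 ✓
Consistent faults: {G1 stuck-at-1, G1 inverted output, G2 stuck-at-0, G2 inverted output, G3 stuck-at-1, G3 inverted output, G4 stuck-at-0, G4 inverted output} — 8 in all.

8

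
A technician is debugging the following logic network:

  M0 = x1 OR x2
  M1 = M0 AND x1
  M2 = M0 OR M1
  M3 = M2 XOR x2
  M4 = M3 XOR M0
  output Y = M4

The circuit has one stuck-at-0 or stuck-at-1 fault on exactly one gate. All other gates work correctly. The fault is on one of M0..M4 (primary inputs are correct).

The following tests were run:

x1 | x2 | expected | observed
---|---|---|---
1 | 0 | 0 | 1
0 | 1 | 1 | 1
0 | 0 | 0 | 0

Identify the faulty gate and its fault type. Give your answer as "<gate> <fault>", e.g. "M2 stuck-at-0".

M3 stuck-at-0

Fault-free values for test 1 (x1=1, x2=0): M0=1, M1=1, M2=1, M3=1, M4=0, giving Y=0. Observed 1.
Test 1: faults giving observed 1 are {M2 stuck-at-0, M3 stuck-at-0, M4 stuck-at-1}.
Test 2 (x1=0, x2=1): fault-free M0=1, M1=0, M2=1, M3=0, M4=1 → 1; observed 1. Eliminates M2 stuck-at-0.
Test 3 (x1=0, x2=0): fault-free M0=0, M1=0, M2=0, M3=0, M4=0 → 0; observed 0. Eliminates M4 stuck-at-1.
Only M3 stuck-at-0 is consistent with every test.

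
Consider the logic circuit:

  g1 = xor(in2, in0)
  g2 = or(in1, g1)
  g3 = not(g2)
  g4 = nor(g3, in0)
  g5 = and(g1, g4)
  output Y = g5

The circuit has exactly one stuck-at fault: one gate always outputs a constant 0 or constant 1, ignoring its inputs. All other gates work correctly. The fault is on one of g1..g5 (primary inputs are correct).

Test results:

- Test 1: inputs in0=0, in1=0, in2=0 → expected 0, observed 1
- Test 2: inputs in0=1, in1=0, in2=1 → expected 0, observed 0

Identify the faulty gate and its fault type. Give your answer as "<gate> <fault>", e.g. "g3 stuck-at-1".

g1 stuck-at-1

Fault-free values for test 1 (in0=0, in1=0, in2=0): g1=0, g2=0, g3=1, g4=0, g5=0, giving Y=0. Observed 1.
Test 1: faults giving observed 1 are {g1 stuck-at-1, g5 stuck-at-1}.
Test 2 (in0=1, in1=0, in2=1): fault-free g1=0, g2=0, g3=1, g4=0, g5=0 → 0; observed 0. Eliminates g5 stuck-at-1.
Only g1 stuck-at-1 is consistent with every test.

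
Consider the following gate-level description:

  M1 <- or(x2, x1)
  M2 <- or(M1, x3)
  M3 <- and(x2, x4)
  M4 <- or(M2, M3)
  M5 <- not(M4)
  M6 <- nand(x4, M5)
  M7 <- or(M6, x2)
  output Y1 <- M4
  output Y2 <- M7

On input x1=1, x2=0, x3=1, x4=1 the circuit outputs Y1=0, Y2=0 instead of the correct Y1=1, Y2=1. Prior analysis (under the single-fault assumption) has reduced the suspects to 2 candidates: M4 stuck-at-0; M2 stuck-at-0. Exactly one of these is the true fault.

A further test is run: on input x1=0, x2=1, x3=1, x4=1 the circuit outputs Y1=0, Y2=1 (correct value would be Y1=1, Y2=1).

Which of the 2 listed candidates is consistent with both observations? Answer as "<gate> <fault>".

Evaluate each candidate on input x1=0, x2=1, x3=1, x4=1:
  M4 stuck-at-0: M1=1, M2=1, M3=1, M4=0 [stuck-at-0], M5=1, M6=0, M7=1 → Y1=0, Y2=1 — matches
  M2 stuck-at-0: M1=1, M2=0 [stuck-at-0], M3=1, M4=1, M5=0, M6=1, M7=1 → Y1=1, Y2=1 — eliminated
Only M4 stuck-at-0 reproduces the observed Y1=0, Y2=1.

M4 stuck-at-0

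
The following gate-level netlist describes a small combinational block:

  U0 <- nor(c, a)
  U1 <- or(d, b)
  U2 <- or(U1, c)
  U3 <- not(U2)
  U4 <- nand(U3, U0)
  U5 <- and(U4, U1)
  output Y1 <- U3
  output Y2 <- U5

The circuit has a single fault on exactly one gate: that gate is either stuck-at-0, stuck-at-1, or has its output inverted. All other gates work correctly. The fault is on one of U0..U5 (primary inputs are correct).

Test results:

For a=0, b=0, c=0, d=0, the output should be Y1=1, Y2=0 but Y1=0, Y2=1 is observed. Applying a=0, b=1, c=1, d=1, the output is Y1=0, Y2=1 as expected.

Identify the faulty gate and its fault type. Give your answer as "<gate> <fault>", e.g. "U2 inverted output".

Fault-free values for test 1 (a=0, b=0, c=0, d=0): U0=1, U1=0, U2=0, U3=1, U4=0, U5=0, giving Y1=1, Y2=0. Observed Y1=0, Y2=1.
Test 1: faults giving observed Y1=0, Y2=1 are {U1 stuck-at-1, U1 inverted output}.
Test 2 (a=0, b=1, c=1, d=1): fault-free U0=0, U1=1, U2=1, U3=0, U4=1, U5=1 → Y1=0, Y2=1; observed Y1=0, Y2=1. Eliminates U1 inverted output.
Only U1 stuck-at-1 is consistent with every test.

U1 stuck-at-1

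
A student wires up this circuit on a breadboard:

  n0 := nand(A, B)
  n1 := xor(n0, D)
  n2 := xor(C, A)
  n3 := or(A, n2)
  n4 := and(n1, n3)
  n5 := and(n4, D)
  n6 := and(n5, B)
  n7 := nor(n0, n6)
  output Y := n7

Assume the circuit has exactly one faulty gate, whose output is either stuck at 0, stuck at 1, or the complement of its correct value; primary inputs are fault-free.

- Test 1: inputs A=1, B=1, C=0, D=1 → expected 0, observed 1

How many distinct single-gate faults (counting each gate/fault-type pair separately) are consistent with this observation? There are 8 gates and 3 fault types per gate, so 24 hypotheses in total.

12

Fault-free: n0=0, n1=1, n2=1, n3=1, n4=1, n5=1, n6=1, n7=0 → 0. Observed 1.
  n0: none of the 3 fault types match ✗
  n1: stuck-at-0, inverted output ✓; others ✗
  n2: none of the 3 fault types match ✗
  n3: stuck-at-0, inverted output ✓; others ✗
  n4: stuck-at-0, inverted output ✓; others ✗
  n5: stuck-at-0, inverted output ✓; others ✗
  n6: stuck-at-0, inverted output ✓; others ✗
  n7: stuck-at-1, inverted output ✓; others ✗
Consistent faults: {n1 stuck-at-0, n1 inverted output, n3 stuck-at-0, n3 inverted output, n4 stuck-at-0, n4 inverted output, n5 stuck-at-0, n5 inverted output, n6 stuck-at-0, n6 inverted output, n7 stuck-at-1, n7 inverted output} — 12 in all.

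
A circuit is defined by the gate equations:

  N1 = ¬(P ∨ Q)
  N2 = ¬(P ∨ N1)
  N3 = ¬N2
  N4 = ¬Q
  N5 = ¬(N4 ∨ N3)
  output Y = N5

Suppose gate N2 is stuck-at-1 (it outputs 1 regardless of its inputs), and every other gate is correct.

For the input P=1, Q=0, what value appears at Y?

Propagate with N2 forced: N1=0, N2=1 [stuck-at-1], N3=0, N4=1, N5=0.
So Y = 0. (Same as the fault-free value — the fault is masked on this input.)

0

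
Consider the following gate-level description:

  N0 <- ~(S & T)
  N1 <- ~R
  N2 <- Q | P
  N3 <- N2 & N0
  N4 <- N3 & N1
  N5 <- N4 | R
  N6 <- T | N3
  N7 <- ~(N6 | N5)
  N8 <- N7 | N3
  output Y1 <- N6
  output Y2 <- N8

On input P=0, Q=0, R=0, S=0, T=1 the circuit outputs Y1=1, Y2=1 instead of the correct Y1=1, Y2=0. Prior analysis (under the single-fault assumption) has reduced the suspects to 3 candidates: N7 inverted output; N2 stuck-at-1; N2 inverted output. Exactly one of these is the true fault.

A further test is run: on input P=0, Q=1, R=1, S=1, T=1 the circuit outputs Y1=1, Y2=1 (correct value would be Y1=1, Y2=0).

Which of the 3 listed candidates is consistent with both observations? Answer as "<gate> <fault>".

Evaluate each candidate on input P=0, Q=1, R=1, S=1, T=1:
  N7 inverted output: N0=0, N1=0, N2=1, N3=0, N4=0, N5=1, N6=1, N7=1 [inverted output], N8=1 → Y1=1, Y2=1 — matches
  N2 stuck-at-1: N0=0, N1=0, N2=1 [stuck-at-1], N3=0, N4=0, N5=1, N6=1, N7=0, N8=0 → Y1=1, Y2=0 — eliminated
  N2 inverted output: N0=0, N1=0, N2=0 [inverted output], N3=0, N4=0, N5=1, N6=1, N7=0, N8=0 → Y1=1, Y2=0 — eliminated
Only N7 inverted output reproduces the observed Y1=1, Y2=1.

N7 inverted output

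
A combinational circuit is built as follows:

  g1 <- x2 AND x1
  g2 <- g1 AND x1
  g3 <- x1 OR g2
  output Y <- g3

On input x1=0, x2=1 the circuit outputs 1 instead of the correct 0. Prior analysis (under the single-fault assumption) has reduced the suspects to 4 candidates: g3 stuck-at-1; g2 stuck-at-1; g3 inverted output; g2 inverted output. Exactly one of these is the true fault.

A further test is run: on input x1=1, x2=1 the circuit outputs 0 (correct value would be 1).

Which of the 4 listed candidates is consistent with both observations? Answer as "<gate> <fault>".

Evaluate each candidate on input x1=1, x2=1:
  g3 stuck-at-1: g1=1, g2=1, g3=1 [stuck-at-1] → 1 — eliminated
  g2 stuck-at-1: g1=1, g2=1 [stuck-at-1], g3=1 → 1 — eliminated
  g3 inverted output: g1=1, g2=1, g3=0 [inverted output] → 0 — matches
  g2 inverted output: g1=1, g2=0 [inverted output], g3=1 → 1 — eliminated
Only g3 inverted output reproduces the observed 0.

g3 inverted output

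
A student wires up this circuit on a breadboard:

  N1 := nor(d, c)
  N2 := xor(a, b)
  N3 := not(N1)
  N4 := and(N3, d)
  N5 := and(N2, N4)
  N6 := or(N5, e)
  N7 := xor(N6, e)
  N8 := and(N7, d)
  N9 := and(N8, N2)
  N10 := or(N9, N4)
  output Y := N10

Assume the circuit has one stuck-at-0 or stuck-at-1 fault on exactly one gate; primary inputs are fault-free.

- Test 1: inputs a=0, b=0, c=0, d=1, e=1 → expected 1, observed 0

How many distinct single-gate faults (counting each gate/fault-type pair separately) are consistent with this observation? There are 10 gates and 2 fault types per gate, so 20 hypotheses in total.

4

Fault-free: N1=0, N2=0, N3=1, N4=1, N5=0, N6=1, N7=0, N8=0, N9=0, N10=1 → 1. Observed 0.
  N1: stuck-at-1 ✓; others ✗
  N2: none of the 2 fault types match ✗
  N3: stuck-at-0 ✓; others ✗
  N4: stuck-at-0 ✓; others ✗
  N5: none of the 2 fault types match ✗
  N6: none of the 2 fault types match ✗
  N7: none of the 2 fault types match ✗
  N8: none of the 2 fault types match ✗
  N9: none of the 2 fault types match ✗
  N10: stuck-at-0 ✓; others ✗
Consistent faults: {N1 stuck-at-1, N3 stuck-at-0, N4 stuck-at-0, N10 stuck-at-0} — 4 in all.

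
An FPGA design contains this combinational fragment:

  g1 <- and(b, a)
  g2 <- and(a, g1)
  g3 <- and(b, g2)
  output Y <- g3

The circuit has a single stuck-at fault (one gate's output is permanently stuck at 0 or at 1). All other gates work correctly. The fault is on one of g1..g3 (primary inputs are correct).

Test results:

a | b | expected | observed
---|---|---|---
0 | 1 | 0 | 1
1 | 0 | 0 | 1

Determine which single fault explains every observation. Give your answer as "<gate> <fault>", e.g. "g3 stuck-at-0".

Fault-free values for test 1 (a=0, b=1): g1=0, g2=0, g3=0, giving Y=0. Observed 1.
Test 1: faults giving observed 1 are {g2 stuck-at-1, g3 stuck-at-1}.
Test 2 (a=1, b=0): fault-free g1=0, g2=0, g3=0 → 0; observed 1. Eliminates g2 stuck-at-1.
Only g3 stuck-at-1 is consistent with every test.

g3 stuck-at-1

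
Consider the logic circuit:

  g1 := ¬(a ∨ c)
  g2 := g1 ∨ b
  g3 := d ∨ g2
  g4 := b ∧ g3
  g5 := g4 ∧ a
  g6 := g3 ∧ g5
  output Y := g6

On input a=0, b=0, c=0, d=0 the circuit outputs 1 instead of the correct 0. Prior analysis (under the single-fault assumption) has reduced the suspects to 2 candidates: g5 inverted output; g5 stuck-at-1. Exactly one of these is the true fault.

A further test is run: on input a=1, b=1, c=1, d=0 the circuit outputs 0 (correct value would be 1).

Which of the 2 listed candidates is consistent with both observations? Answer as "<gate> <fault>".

g5 inverted output

Evaluate each candidate on input a=1, b=1, c=1, d=0:
  g5 inverted output: g1=0, g2=1, g3=1, g4=1, g5=0 [inverted output], g6=0 → 0 — matches
  g5 stuck-at-1: g1=0, g2=1, g3=1, g4=1, g5=1 [stuck-at-1], g6=1 → 1 — eliminated
Only g5 inverted output reproduces the observed 0.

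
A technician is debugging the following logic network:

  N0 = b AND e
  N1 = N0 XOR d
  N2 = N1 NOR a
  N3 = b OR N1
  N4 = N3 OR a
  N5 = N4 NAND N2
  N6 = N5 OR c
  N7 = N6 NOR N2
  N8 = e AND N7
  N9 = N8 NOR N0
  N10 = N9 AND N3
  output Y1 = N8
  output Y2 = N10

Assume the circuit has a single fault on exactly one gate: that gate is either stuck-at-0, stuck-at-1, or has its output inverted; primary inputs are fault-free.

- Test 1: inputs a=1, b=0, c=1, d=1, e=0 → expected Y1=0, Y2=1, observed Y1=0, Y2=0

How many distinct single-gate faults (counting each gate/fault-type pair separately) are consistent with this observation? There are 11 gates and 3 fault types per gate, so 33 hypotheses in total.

10

Fault-free: N0=0, N1=1, N2=0, N3=1, N4=1, N5=1, N6=1, N7=0, N8=0, N9=1, N10=1 → Y1=0, Y2=1. Observed Y1=0, Y2=0.
  N0: stuck-at-1, inverted output ✓; others ✗
  N1: stuck-at-0, inverted output ✓; others ✗
  N2: none of the 3 fault types match ✗
  N3: stuck-at-0, inverted output ✓; others ✗
  N4: none of the 3 fault types match ✗
  N5: none of the 3 fault types match ✗
  N6: none of the 3 fault types match ✗
  N7: none of the 3 fault types match ✗
  N8: none of the 3 fault types match ✗
  N9: stuck-at-0, inverted output ✓; others ✗
  N10: stuck-at-0, inverted output ✓; others ✗
Consistent faults: {N0 stuck-at-1, N0 inverted output, N1 stuck-at-0, N1 inverted output, N3 stuck-at-0, N3 inverted output, N9 stuck-at-0, N9 inverted output, N10 stuck-at-0, N10 inverted output} — 10 in all.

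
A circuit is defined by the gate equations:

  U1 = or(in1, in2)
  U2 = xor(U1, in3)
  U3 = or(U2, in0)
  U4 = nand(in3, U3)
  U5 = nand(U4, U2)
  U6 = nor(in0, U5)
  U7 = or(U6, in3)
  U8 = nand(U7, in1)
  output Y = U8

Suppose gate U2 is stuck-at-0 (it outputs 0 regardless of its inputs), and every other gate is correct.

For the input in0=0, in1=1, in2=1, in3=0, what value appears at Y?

1

Propagate with U2 forced: U1=1, U2=0 [stuck-at-0], U3=0, U4=1, U5=1, U6=0, U7=0, U8=1.
So Y = 1. (Without the fault it would be 0.)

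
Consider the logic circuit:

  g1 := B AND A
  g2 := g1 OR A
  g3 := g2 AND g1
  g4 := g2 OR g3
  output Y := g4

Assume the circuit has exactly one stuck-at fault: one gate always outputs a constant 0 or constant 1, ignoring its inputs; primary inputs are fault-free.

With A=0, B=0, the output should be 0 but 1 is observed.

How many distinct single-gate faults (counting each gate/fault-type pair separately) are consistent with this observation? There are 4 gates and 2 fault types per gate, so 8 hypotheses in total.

4

Fault-free: g1=0, g2=0, g3=0, g4=0 → 0. Observed 1.
  g1 stuck-at-0: output 0 ✗
  g1 stuck-at-1: output 1 ✓
  g2 stuck-at-0: output 0 ✗
  g2 stuck-at-1: output 1 ✓
  g3 stuck-at-0: output 0 ✗
  g3 stuck-at-1: output 1 ✓
  g4 stuck-at-0: output 0 ✗
  g4 stuck-at-1: output 1 ✓
Consistent faults: {g1 stuck-at-1, g2 stuck-at-1, g3 stuck-at-1, g4 stuck-at-1} — 4 in all.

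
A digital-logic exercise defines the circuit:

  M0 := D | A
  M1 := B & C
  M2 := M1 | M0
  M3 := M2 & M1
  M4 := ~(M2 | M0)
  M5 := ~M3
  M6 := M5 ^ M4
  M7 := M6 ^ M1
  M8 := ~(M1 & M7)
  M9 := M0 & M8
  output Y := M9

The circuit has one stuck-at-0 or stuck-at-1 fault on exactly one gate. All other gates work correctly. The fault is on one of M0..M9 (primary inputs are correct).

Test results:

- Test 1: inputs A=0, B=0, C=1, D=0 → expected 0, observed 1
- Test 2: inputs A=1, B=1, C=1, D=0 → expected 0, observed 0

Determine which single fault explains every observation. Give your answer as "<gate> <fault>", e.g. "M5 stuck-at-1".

Fault-free values for test 1 (A=0, B=0, C=1, D=0): M0=0, M1=0, M2=0, M3=0, M4=1, M5=1, M6=0, M7=0, M8=1, M9=0, giving Y=0. Observed 1.
Test 1: faults giving observed 1 are {M0 stuck-at-1, M9 stuck-at-1}.
Test 2 (A=1, B=1, C=1, D=0): fault-free M0=1, M1=1, M2=1, M3=1, M4=0, M5=0, M6=0, M7=1, M8=0, M9=0 → 0; observed 0. Eliminates M9 stuck-at-1.
Only M0 stuck-at-1 is consistent with every test.

M0 stuck-at-1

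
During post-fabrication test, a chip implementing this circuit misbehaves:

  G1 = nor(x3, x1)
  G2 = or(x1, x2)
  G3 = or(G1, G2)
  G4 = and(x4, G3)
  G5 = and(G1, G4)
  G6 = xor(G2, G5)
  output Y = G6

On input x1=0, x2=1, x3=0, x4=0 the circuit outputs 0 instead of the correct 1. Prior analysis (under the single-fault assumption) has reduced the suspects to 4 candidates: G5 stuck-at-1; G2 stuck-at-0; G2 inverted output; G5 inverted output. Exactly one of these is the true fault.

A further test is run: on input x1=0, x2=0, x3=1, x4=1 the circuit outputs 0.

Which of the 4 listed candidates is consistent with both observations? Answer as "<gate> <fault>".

Evaluate each candidate on input x1=0, x2=0, x3=1, x4=1:
  G5 stuck-at-1: G1=0, G2=0, G3=0, G4=0, G5=1 [stuck-at-1], G6=1 → 1 — eliminated
  G2 stuck-at-0: G1=0, G2=0 [stuck-at-0], G3=0, G4=0, G5=0, G6=0 → 0 — matches
  G2 inverted output: G1=0, G2=1 [inverted output], G3=1, G4=1, G5=0, G6=1 → 1 — eliminated
  G5 inverted output: G1=0, G2=0, G3=0, G4=0, G5=1 [inverted output], G6=1 → 1 — eliminated
Only G2 stuck-at-0 reproduces the observed 0.

G2 stuck-at-0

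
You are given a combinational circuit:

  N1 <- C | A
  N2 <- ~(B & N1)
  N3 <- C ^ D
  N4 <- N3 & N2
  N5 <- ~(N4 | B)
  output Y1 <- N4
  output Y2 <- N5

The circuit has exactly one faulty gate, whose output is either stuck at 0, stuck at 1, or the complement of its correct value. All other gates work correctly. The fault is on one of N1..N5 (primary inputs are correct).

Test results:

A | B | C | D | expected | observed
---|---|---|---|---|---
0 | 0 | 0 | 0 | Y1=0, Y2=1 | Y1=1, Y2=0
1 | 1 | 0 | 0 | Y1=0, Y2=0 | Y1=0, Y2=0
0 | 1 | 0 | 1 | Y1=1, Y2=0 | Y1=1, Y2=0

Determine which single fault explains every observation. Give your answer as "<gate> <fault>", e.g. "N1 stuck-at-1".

N3 stuck-at-1

Fault-free values for test 1 (A=0, B=0, C=0, D=0): N1=0, N2=1, N3=0, N4=0, N5=1, giving Y1=0, Y2=1. Observed Y1=1, Y2=0.
Test 1: faults giving observed Y1=1, Y2=0 are {N3 stuck-at-1, N3 inverted output, N4 stuck-at-1, N4 inverted output}.
Test 2 (A=1, B=1, C=0, D=0): fault-free N1=1, N2=0, N3=0, N4=0, N5=0 → Y1=0, Y2=0; observed Y1=0, Y2=0. Eliminates N4 stuck-at-1, N4 inverted output.
Test 3 (A=0, B=1, C=0, D=1): fault-free N1=0, N2=1, N3=1, N4=1, N5=0 → Y1=1, Y2=0; observed Y1=1, Y2=0. Eliminates N3 inverted output.
Only N3 stuck-at-1 is consistent with every test.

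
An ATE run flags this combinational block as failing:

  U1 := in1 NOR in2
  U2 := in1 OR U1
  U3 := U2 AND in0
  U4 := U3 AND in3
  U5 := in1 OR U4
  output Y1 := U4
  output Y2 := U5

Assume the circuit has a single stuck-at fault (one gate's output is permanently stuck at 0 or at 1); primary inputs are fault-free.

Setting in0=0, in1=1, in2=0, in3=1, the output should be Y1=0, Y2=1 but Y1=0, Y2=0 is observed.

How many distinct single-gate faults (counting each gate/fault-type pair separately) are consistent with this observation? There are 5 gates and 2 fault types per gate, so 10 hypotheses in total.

1

Fault-free: U1=0, U2=1, U3=0, U4=0, U5=1 → Y1=0, Y2=1. Observed Y1=0, Y2=0.
  U1 stuck-at-0: output Y1=0, Y2=1 ✗
  U1 stuck-at-1: output Y1=0, Y2=1 ✗
  U2 stuck-at-0: output Y1=0, Y2=1 ✗
  U2 stuck-at-1: output Y1=0, Y2=1 ✗
  U3 stuck-at-0: output Y1=0, Y2=1 ✗
  U3 stuck-at-1: output Y1=1, Y2=1 ✗
  U4 stuck-at-0: output Y1=0, Y2=1 ✗
  U4 stuck-at-1: output Y1=1, Y2=1 ✗
  U5 stuck-at-0: output Y1=0, Y2=0 ✓
  U5 stuck-at-1: output Y1=0, Y2=1 ✗
Consistent faults: {U5 stuck-at-0} — 1 in all.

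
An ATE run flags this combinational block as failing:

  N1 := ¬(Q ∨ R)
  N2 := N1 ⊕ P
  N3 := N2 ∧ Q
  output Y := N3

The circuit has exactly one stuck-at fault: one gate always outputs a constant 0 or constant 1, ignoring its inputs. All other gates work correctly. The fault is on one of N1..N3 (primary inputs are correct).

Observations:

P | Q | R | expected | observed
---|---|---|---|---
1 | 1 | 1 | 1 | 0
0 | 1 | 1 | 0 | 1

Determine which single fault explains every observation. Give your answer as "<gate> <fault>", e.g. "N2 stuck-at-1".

N1 stuck-at-1

Fault-free values for test 1 (P=1, Q=1, R=1): N1=0, N2=1, N3=1, giving Y=1. Observed 0.
Test 1: faults giving observed 0 are {N1 stuck-at-1, N2 stuck-at-0, N3 stuck-at-0}.
Test 2 (P=0, Q=1, R=1): fault-free N1=0, N2=0, N3=0 → 0; observed 1. Eliminates N2 stuck-at-0, N3 stuck-at-0.
Only N1 stuck-at-1 is consistent with every test.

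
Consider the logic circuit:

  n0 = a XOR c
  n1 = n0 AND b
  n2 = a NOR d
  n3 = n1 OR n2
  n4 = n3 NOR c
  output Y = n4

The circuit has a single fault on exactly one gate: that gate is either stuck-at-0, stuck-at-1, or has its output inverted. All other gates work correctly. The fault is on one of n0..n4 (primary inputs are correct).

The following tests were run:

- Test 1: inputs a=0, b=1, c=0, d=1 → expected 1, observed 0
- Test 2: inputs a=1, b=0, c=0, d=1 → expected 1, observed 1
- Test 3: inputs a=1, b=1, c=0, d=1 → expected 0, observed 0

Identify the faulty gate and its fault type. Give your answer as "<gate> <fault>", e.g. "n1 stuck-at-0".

n0 stuck-at-1

Fault-free values for test 1 (a=0, b=1, c=0, d=1): n0=0, n1=0, n2=0, n3=0, n4=1, giving Y=1. Observed 0.
Test 1: faults giving observed 0 are {n0 stuck-at-1, n0 inverted output, n1 stuck-at-1, n1 inverted output, n2 stuck-at-1, n2 inverted output, n3 stuck-at-1, n3 inverted output, n4 stuck-at-0, n4 inverted output}.
Test 2 (a=1, b=0, c=0, d=1): fault-free n0=1, n1=0, n2=0, n3=0, n4=1 → 1; observed 1. Eliminates n1 stuck-at-1, n1 inverted output, n2 stuck-at-1, n2 inverted output, n3 stuck-at-1, n3 inverted output, n4 stuck-at-0, n4 inverted output.
Test 3 (a=1, b=1, c=0, d=1): fault-free n0=1, n1=1, n2=0, n3=1, n4=0 → 0; observed 0. Eliminates n0 inverted output.
Only n0 stuck-at-1 is consistent with every test.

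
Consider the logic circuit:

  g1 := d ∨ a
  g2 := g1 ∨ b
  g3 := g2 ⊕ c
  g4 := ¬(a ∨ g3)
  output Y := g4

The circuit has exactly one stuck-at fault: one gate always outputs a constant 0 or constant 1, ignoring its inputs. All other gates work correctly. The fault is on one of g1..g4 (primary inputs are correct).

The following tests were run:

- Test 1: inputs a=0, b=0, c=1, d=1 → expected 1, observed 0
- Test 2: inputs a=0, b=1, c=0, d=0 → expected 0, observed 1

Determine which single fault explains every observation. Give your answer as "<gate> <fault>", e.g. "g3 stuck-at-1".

Fault-free values for test 1 (a=0, b=0, c=1, d=1): g1=1, g2=1, g3=0, g4=1, giving Y=1. Observed 0.
Test 1: faults giving observed 0 are {g1 stuck-at-0, g2 stuck-at-0, g3 stuck-at-1, g4 stuck-at-0}.
Test 2 (a=0, b=1, c=0, d=0): fault-free g1=0, g2=1, g3=1, g4=0 → 0; observed 1. Eliminates g1 stuck-at-0, g3 stuck-at-1, g4 stuck-at-0.
Only g2 stuck-at-0 is consistent with every test.

g2 stuck-at-0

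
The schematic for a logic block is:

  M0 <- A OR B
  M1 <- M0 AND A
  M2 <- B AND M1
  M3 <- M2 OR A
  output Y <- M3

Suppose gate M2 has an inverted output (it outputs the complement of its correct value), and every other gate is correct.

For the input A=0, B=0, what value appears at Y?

Propagate with M2 forced: M0=0, M1=0, M2=1 [inverted output], M3=1.
So Y = 1. (Without the fault it would be 0.)

1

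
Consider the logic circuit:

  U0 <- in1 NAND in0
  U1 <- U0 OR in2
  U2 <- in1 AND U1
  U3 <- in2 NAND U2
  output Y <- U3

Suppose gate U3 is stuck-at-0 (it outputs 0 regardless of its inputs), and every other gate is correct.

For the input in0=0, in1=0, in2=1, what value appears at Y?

Propagate with U3 forced: U0=1, U1=1, U2=0, U3=0 [stuck-at-0].
So Y = 0. (Without the fault it would be 1.)

0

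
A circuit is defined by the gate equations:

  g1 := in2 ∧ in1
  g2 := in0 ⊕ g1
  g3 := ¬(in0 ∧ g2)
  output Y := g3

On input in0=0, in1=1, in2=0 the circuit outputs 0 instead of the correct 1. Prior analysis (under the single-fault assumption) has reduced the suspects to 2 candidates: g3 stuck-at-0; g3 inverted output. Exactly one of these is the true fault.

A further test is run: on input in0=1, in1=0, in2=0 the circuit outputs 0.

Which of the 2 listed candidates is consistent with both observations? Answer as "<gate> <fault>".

Evaluate each candidate on input in0=1, in1=0, in2=0:
  g3 stuck-at-0: g1=0, g2=1, g3=0 [stuck-at-0] → 0 — matches
  g3 inverted output: g1=0, g2=1, g3=1 [inverted output] → 1 — eliminated
Only g3 stuck-at-0 reproduces the observed 0.

g3 stuck-at-0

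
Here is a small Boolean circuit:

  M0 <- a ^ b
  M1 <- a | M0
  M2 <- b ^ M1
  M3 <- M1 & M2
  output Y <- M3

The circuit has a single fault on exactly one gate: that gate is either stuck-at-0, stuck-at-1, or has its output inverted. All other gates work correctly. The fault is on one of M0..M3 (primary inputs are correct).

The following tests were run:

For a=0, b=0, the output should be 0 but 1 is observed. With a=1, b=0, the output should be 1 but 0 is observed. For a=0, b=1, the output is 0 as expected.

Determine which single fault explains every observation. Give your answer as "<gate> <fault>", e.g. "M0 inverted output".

M1 inverted output

Fault-free values for test 1 (a=0, b=0): M0=0, M1=0, M2=0, M3=0, giving Y=0. Observed 1.
Test 1: faults giving observed 1 are {M0 stuck-at-1, M0 inverted output, M1 stuck-at-1, M1 inverted output, M3 stuck-at-1, M3 inverted output}.
Test 2 (a=1, b=0): fault-free M0=1, M1=1, M2=1, M3=1 → 1; observed 0. Eliminates M0 stuck-at-1, M0 inverted output, M1 stuck-at-1, M3 stuck-at-1.
Test 3 (a=0, b=1): fault-free M0=1, M1=1, M2=0, M3=0 → 0; observed 0. Eliminates M3 inverted output.
Only M1 inverted output is consistent with every test.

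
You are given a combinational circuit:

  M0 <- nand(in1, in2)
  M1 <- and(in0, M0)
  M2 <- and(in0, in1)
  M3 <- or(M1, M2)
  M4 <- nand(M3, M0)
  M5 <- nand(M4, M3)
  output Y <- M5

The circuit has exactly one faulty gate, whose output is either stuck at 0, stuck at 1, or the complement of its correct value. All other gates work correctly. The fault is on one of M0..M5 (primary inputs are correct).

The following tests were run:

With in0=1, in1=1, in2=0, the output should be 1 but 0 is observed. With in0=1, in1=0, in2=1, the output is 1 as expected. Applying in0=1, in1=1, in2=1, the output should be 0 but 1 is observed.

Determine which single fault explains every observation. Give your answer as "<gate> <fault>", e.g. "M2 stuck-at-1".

M0 inverted output

Fault-free values for test 1 (in0=1, in1=1, in2=0): M0=1, M1=1, M2=1, M3=1, M4=0, M5=1, giving Y=1. Observed 0.
Test 1: faults giving observed 0 are {M0 stuck-at-0, M0 inverted output, M4 stuck-at-1, M4 inverted output, M5 stuck-at-0, M5 inverted output}.
Test 2 (in0=1, in1=0, in2=1): fault-free M0=1, M1=1, M2=0, M3=1, M4=0, M5=1 → 1; observed 1. Eliminates M4 stuck-at-1, M4 inverted output, M5 stuck-at-0, M5 inverted output.
Test 3 (in0=1, in1=1, in2=1): fault-free M0=0, M1=0, M2=1, M3=1, M4=1, M5=0 → 0; observed 1. Eliminates M0 stuck-at-0.
Only M0 inverted output is consistent with every test.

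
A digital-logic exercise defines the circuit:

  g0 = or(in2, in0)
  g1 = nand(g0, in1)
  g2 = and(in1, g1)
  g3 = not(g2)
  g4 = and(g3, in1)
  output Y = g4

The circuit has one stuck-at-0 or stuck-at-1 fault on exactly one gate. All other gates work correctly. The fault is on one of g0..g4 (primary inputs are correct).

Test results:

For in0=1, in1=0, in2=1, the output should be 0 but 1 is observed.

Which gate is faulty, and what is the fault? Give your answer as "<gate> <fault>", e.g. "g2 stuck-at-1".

g4 stuck-at-1

Fault-free values for test 1 (in0=1, in1=0, in2=1): g0=1, g1=1, g2=0, g3=1, g4=0, giving Y=0. Observed 1.
Test 1: faults giving observed 1 are {g4 stuck-at-1}.
Only g4 stuck-at-1 is consistent with every test.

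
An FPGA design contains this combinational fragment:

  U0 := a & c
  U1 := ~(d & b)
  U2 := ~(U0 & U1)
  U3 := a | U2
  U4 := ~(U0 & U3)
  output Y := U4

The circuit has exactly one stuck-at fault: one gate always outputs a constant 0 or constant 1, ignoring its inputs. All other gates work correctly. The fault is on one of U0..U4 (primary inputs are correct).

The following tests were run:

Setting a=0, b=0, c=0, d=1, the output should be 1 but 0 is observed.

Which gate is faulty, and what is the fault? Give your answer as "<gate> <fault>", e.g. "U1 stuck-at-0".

U4 stuck-at-0

Fault-free values for test 1 (a=0, b=0, c=0, d=1): U0=0, U1=1, U2=1, U3=1, U4=1, giving Y=1. Observed 0.
Test 1: faults giving observed 0 are {U4 stuck-at-0}.
Only U4 stuck-at-0 is consistent with every test.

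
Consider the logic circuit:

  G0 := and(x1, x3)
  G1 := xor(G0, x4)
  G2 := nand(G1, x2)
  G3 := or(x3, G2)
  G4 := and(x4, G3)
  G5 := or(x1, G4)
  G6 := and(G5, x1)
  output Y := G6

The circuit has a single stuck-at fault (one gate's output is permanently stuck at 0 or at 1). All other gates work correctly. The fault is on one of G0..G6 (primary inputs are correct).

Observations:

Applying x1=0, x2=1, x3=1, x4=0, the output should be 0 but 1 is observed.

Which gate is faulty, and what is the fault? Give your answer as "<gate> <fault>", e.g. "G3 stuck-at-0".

Fault-free values for test 1 (x1=0, x2=1, x3=1, x4=0): G0=0, G1=0, G2=1, G3=1, G4=0, G5=0, G6=0, giving Y=0. Observed 1.
Test 1: faults giving observed 1 are {G6 stuck-at-1}.
Only G6 stuck-at-1 is consistent with every test.

G6 stuck-at-1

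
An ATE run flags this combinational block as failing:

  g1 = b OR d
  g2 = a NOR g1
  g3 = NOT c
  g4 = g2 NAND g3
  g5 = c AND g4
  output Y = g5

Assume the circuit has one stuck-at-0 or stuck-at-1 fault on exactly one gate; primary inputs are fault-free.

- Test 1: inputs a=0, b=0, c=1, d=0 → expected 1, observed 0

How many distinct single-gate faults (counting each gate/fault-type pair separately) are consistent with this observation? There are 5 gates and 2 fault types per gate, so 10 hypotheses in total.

Fault-free: g1=0, g2=1, g3=0, g4=1, g5=1 → 1. Observed 0.
  g1 stuck-at-0: output 1 ✗
  g1 stuck-at-1: output 1 ✗
  g2 stuck-at-0: output 1 ✗
  g2 stuck-at-1: output 1 ✗
  g3 stuck-at-0: output 1 ✗
  g3 stuck-at-1: output 0 ✓
  g4 stuck-at-0: output 0 ✓
  g4 stuck-at-1: output 1 ✗
  g5 stuck-at-0: output 0 ✓
  g5 stuck-at-1: output 1 ✗
Consistent faults: {g3 stuck-at-1, g4 stuck-at-0, g5 stuck-at-0} — 3 in all.

3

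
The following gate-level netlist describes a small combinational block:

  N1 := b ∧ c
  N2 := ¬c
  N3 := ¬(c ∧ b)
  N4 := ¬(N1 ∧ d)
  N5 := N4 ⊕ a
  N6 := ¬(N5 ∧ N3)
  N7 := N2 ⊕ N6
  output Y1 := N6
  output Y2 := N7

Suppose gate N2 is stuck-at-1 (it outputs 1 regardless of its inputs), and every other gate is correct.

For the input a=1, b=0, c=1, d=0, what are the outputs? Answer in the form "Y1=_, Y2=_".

Y1=1, Y2=0

Propagate with N2 forced: N1=0, N2=1 [stuck-at-1], N3=1, N4=1, N5=0, N6=1, N7=0.
So the outputs are Y1=1, Y2=0. (Without the fault they would be Y1=1, Y2=1.)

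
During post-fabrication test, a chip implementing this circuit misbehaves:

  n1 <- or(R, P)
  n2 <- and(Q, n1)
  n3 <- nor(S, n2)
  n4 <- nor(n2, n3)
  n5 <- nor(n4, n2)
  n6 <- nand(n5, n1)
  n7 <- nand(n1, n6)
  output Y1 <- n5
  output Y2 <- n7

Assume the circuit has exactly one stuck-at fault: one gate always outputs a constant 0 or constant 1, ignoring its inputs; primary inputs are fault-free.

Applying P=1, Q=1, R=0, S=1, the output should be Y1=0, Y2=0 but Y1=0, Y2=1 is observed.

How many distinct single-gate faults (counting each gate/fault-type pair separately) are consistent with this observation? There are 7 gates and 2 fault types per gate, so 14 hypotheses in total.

3

Fault-free: n1=1, n2=1, n3=0, n4=0, n5=0, n6=1, n7=0 → Y1=0, Y2=0. Observed Y1=0, Y2=1.
  n1 stuck-at-0: output Y1=0, Y2=1 ✓
  n1 stuck-at-1: output Y1=0, Y2=0 ✗
  n2 stuck-at-0: output Y1=0, Y2=0 ✗
  n2 stuck-at-1: output Y1=0, Y2=0 ✗
  n3 stuck-at-0: output Y1=0, Y2=0 ✗
  n3 stuck-at-1: output Y1=0, Y2=0 ✗
  n4 stuck-at-0: output Y1=0, Y2=0 ✗
  n4 stuck-at-1: output Y1=0, Y2=0 ✗
  n5 stuck-at-0: output Y1=0, Y2=0 ✗
  n5 stuck-at-1: output Y1=1, Y2=1 ✗
  n6 stuck-at-0: output Y1=0, Y2=1 ✓
  n6 stuck-at-1: output Y1=0, Y2=0 ✗
  n7 stuck-at-0: output Y1=0, Y2=0 ✗
  n7 stuck-at-1: output Y1=0, Y2=1 ✓
Consistent faults: {n1 stuck-at-0, n6 stuck-at-0, n7 stuck-at-1} — 3 in all.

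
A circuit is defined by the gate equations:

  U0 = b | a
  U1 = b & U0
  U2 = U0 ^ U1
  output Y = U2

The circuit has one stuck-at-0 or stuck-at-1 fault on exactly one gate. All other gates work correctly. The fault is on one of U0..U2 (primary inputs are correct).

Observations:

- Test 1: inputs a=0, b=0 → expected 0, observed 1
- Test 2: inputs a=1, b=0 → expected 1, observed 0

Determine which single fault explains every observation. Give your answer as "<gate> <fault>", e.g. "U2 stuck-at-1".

U1 stuck-at-1

Fault-free values for test 1 (a=0, b=0): U0=0, U1=0, U2=0, giving Y=0. Observed 1.
Test 1: faults giving observed 1 are {U0 stuck-at-1, U1 stuck-at-1, U2 stuck-at-1}.
Test 2 (a=1, b=0): fault-free U0=1, U1=0, U2=1 → 1; observed 0. Eliminates U0 stuck-at-1, U2 stuck-at-1.
Only U1 stuck-at-1 is consistent with every test.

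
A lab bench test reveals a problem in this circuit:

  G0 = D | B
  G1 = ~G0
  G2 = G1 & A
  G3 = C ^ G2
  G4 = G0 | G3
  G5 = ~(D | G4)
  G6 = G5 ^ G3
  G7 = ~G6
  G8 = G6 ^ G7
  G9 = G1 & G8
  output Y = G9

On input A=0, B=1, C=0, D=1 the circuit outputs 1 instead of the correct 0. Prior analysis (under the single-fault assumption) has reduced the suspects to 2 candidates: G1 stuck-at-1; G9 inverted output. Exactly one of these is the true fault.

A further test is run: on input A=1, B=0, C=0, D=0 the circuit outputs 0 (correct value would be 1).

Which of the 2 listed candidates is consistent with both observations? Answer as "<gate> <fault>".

Evaluate each candidate on input A=1, B=0, C=0, D=0:
  G1 stuck-at-1: G0=0, G1=1 [stuck-at-1], G2=1, G3=1, G4=1, G5=0, G6=1, G7=0, G8=1, G9=1 → 1 — eliminated
  G9 inverted output: G0=0, G1=1, G2=1, G3=1, G4=1, G5=0, G6=1, G7=0, G8=1, G9=0 [inverted output] → 0 — matches
Only G9 inverted output reproduces the observed 0.

G9 inverted output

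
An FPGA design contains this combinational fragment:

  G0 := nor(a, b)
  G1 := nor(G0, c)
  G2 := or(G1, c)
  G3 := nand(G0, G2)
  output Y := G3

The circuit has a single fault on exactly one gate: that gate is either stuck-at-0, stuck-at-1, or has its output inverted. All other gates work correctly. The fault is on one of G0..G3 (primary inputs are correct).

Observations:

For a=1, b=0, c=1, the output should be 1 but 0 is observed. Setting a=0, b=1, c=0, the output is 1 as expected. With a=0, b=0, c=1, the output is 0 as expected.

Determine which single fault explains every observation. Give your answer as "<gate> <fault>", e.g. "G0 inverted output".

G0 stuck-at-1

Fault-free values for test 1 (a=1, b=0, c=1): G0=0, G1=0, G2=1, G3=1, giving Y=1. Observed 0.
Test 1: faults giving observed 0 are {G0 stuck-at-1, G0 inverted output, G3 stuck-at-0, G3 inverted output}.
Test 2 (a=0, b=1, c=0): fault-free G0=0, G1=1, G2=1, G3=1 → 1; observed 1. Eliminates G3 stuck-at-0, G3 inverted output.
Test 3 (a=0, b=0, c=1): fault-free G0=1, G1=0, G2=1, G3=0 → 0; observed 0. Eliminates G0 inverted output.
Only G0 stuck-at-1 is consistent with every test.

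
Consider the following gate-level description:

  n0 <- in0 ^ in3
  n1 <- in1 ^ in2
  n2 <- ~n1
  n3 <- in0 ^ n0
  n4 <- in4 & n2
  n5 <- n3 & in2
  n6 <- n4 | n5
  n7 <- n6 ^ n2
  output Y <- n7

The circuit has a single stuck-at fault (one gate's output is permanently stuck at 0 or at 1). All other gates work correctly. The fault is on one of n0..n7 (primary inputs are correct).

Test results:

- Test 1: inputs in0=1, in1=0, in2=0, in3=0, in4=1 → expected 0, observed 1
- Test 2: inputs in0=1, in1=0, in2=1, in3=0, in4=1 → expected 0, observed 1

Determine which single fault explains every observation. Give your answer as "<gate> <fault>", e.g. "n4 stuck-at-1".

n7 stuck-at-1

Fault-free values for test 1 (in0=1, in1=0, in2=0, in3=0, in4=1): n0=1, n1=0, n2=1, n3=0, n4=1, n5=0, n6=1, n7=0, giving Y=0. Observed 1.
Test 1: faults giving observed 1 are {n4 stuck-at-0, n6 stuck-at-0, n7 stuck-at-1}.
Test 2 (in0=1, in1=0, in2=1, in3=0, in4=1): fault-free n0=1, n1=1, n2=0, n3=0, n4=0, n5=0, n6=0, n7=0 → 0; observed 1. Eliminates n4 stuck-at-0, n6 stuck-at-0.
Only n7 stuck-at-1 is consistent with every test.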